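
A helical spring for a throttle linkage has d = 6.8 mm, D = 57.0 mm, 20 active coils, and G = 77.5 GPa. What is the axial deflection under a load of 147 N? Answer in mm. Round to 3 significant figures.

k = Gd⁴/(8D³N_a) = (77.5×10³)(6.8⁴)/(8·57.0³·20) = 5.5923 N/mm
δ = F/k = 147 / 5.5923 = 26.286 mm

26.3 mm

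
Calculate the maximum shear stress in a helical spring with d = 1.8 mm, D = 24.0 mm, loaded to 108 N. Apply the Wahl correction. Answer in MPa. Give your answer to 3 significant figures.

Spring index C = D/d = 24.0/1.8 = 13.3333
K_W = (4C−1)/(4C−4) + 0.615/C = 52.333/49.333 + 0.0461 = 1.1069
τ₀ = 8FD/(πd³) = 8·108·24.0/(π·1.8³) = 20736/18.322 = 1131.8 MPa
τ_max = K·τ₀ = 1.1069 × 1131.8 = 1252.8 MPa

1250 MPa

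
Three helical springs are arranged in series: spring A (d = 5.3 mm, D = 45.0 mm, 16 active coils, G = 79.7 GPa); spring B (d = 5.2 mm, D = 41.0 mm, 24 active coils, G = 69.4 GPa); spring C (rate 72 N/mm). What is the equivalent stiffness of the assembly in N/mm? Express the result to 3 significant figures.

2.17 N/mm

k_A = Gd⁴/(8D³N_a) = (79.7×10³)(5.3⁴)/(8·45.0³·16) = 5.3916 N/mm
k_B = Gd⁴/(8D³N_a) = (69.4×10³)(5.2⁴)/(8·41.0³·24) = 3.8346 N/mm
Series: 1/k_eq = 1/5.3916 + 1/3.8346 + 1/72 = 0.46015; k_eq = 2.1732 N/mm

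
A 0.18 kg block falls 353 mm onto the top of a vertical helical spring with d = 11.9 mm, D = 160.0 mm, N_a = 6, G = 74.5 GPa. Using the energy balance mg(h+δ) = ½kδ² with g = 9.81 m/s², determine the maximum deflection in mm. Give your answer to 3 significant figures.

13.0 mm

k = Gd⁴/(8D³N_a) = (74.5×10³)(11.9⁴)/(8·160.0³·6) = 7.5988 N/mm
W = mg = 0.18 × 9.81 = 1.7658 N
½kδ² − Wδ − Wh = 0 → δ = (W + √(W² + 2kWh))/k
δ = (1.7658 + √(3.118 + 9473.04))/7.5988 = (1.7658 + 97.346)/7.5988 = 13.043 mm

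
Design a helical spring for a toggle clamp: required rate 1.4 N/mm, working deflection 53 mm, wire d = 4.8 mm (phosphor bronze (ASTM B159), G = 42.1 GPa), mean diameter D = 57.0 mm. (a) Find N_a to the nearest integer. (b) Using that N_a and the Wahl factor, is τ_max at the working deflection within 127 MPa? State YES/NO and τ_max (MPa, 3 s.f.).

N_a = Gd⁴/(8D³k) = (42.1×10³)(4.8⁴)/(8·57.0³·1.4) = 10.77 → N_a = 11
Actual rate k = Gd⁴/(8D³·11) = 1.3713 N/mm
Working load F = kδ = 1.3713·53 = 72.68 N
C = 57.0/4.8 = 11.8750; K_W = (4C−1)/(4C−4)+0.615/C = 1.1208
τ_max = K_W·8FD/(πd³) = 1.1208·95.391 = 106.91 MPa
τ_max ≤ 127 MPa → acceptable

(a) 11 coils; (b) YES, τ_max = 107 MPa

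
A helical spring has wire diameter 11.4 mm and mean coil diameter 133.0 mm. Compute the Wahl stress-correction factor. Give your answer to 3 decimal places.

1.123

C = D/d = 133.0/11.4 = 11.6667
K_W = (4C−1)/(4C−4) + 0.615/C = 45.667/42.667 + 0.0527 = 1.1230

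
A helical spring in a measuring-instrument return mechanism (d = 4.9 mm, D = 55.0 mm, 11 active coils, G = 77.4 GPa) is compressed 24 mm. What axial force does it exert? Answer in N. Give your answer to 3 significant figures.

k = Gd⁴/(8D³N_a) = (77.4×10³)(4.9⁴)/(8·55.0³·11) = 3.0476 N/mm
F = k·δ = 3.0476 × 24 = 73.142 N

73.1 N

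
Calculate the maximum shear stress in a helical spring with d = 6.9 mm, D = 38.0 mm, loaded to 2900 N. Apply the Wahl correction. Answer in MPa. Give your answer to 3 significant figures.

1090 MPa

Spring index C = D/d = 38.0/6.9 = 5.5072
K_W = (4C−1)/(4C−4) + 0.615/C = 21.029/18.029 + 0.1117 = 1.2781
τ₀ = 8FD/(πd³) = 8·2900·38.0/(π·6.9³) = 881600/1032 = 854.23 MPa
τ_max = K·τ₀ = 1.2781 × 854.23 = 1091.8 MPa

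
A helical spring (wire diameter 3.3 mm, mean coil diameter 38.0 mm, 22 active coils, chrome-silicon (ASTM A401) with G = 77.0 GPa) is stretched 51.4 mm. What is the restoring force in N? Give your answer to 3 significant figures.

48.6 N

k = Gd⁴/(8D³N_a) = (77.0×10³)(3.3⁴)/(8·38.0³·22) = 0.94555 N/mm
F = k·δ = 0.94555 × 51.4 = 48.601 N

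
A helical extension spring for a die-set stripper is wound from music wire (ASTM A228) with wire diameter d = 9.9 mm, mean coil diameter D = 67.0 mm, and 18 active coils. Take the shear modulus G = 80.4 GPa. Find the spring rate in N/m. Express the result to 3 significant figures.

k = Gd⁴/(8D³N_a) = (80.4×10³ × 9.9⁴) / (8 × 67.0³ × 18)
  = 7.72319e+08 / 4.33099e+07 = 17.832 N/mm = 17832 N/m

17800 N/m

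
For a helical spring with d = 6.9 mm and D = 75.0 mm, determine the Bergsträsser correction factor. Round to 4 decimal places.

C = D/d = 75.0/6.9 = 10.8696
K_B = (4C+2)/(4C−3) = 45.478/40.478 = 1.1235

1.1235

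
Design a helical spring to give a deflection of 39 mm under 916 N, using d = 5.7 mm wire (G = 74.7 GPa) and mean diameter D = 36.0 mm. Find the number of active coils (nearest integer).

Required rate k = F/δ = 916/39 = 23.487 N/mm
N_a = Gd⁴/(8D³k) = (74.7×10³ × 5.7⁴)/(8 × 36.0³ × 23.487)
    = 7.88533e+07 / 8.76654e+06 = 8.995 → 9 coils

9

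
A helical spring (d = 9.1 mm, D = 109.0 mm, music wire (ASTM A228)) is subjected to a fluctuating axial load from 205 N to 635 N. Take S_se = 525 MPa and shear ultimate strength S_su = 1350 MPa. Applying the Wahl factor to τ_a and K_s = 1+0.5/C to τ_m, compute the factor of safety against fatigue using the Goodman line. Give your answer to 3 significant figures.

C = D/d = 109.0/9.1 = 11.9780; K_W = (4C−1)/(4C−4)+0.615/C = 1.1197; K_s = 1+0.5/C = 1.0417
F_a = (F_max−F_min)/2 = 215 N; F_m = (F_max+F_min)/2 = 420 N
τ_a = K_W·8F_aD/(πd³) = 1.1197 × 79.192 = 88.668 MPa
τ_m = K_s·8F_mD/(πd³) = 1.0417 × 154.7 = 161.16 MPa
Goodman: 1/n_f = τ_a/S_se + τ_m/S_su = 88.668/525 + 161.16/1350 = 0.16889 + 0.11938 = 0.28827
n_f = 1/0.28827 = 3.469

3.47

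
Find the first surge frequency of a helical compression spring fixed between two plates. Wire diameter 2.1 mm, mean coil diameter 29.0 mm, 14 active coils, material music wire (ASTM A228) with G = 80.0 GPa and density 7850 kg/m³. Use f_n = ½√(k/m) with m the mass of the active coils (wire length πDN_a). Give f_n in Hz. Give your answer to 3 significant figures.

k = Gd⁴/(8D³N_a) = (80.0×10³)(2.1⁴)/(8·29.0³·14) = 0.56958 N/mm = 569.58 N/m
Wire length L = πDN_a = π·29.0·14 = 1275.5 mm
m = ρ·(πd²/4)·L = 7850 × 3.4636×10⁻⁶ m² × 1.2755 m = 0.03468 kg
f_n = ½√(k/m) = 0.5·√(569.58/0.03468) = 0.5·√(16424) = 64.078 Hz

64.1 Hz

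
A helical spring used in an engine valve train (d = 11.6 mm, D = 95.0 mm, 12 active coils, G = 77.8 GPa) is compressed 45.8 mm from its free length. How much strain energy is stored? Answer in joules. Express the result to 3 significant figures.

k = Gd⁴/(8D³N_a) = (77.8×10³)(11.6⁴)/(8·95.0³·12) = 17.115 N/mm
U = ½kδ² = 0.5 × 17.115 × 45.8² = 17950 N·mm = 17.95 J

18.0 J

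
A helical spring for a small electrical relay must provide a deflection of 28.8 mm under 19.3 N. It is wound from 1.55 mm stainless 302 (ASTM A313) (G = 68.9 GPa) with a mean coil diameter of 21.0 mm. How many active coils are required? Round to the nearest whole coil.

Required rate k = F/δ = 19.3/28.8 = 0.67014 N/mm
N_a = Gd⁴/(8D³k) = (68.9×10³ × 1.55⁴)/(8 × 21.0³ × 0.67014)
    = 397691 / 49649.3 = 8.01 → 8 coils

8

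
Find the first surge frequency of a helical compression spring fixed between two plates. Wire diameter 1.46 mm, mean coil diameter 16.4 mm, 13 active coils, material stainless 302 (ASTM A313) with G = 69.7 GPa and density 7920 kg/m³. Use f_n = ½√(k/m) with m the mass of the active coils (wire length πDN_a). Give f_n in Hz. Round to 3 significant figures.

139 Hz

k = Gd⁴/(8D³N_a) = (69.7×10³)(1.46⁴)/(8·16.4³·13) = 0.69037 N/mm = 690.37 N/m
Wire length L = πDN_a = π·16.4·13 = 669.79 mm
m = ρ·(πd²/4)·L = 7920 × 1.6742×10⁻⁶ m² × 0.66979 m = 0.0088809 kg
f_n = ½√(k/m) = 0.5·√(690.37/0.0088809) = 0.5·√(77736) = 139.41 Hz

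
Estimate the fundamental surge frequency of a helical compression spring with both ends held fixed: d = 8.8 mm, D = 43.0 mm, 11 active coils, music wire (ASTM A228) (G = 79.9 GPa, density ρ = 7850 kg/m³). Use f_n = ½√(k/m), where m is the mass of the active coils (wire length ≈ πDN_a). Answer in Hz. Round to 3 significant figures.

k = Gd⁴/(8D³N_a) = (79.9×10³)(8.8⁴)/(8·43.0³·11) = 68.484 N/mm = 68484 N/m
Wire length L = πDN_a = π·43.0·11 = 1486 mm
m = ρ·(πd²/4)·L = 7850 × 60.821×10⁻⁶ m² × 1.486 m = 0.70947 kg
f_n = ½√(k/m) = 0.5·√(68484/0.70947) = 0.5·√(96528) = 155.34 Hz

155 Hz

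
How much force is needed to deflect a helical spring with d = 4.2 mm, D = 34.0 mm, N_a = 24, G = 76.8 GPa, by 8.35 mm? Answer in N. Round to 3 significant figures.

k = Gd⁴/(8D³N_a) = (76.8×10³)(4.2⁴)/(8·34.0³·24) = 3.1668 N/mm
F = k·δ = 3.1668 × 8.35 = 26.443 N

26.4 N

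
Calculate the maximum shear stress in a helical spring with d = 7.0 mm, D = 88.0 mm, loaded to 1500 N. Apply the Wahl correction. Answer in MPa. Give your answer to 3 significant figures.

Spring index C = D/d = 88.0/7.0 = 12.5714
K_W = (4C−1)/(4C−4) + 0.615/C = 49.286/46.286 + 0.0489 = 1.1137
τ₀ = 8FD/(πd³) = 8·1500·88.0/(π·7.0³) = 1.056e+06/1077.6 = 979.99 MPa
τ_max = K·τ₀ = 1.1137 × 979.99 = 1091.4 MPa

1090 MPa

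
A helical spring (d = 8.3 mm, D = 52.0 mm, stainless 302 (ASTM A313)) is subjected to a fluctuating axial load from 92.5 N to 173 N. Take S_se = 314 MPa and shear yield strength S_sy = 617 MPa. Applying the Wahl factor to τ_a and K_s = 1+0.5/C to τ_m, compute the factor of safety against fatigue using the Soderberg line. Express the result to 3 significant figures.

C = D/d = 52.0/8.3 = 6.2651; K_W = (4C−1)/(4C−4)+0.615/C = 1.2406; K_s = 1+0.5/C = 1.0798
F_a = (F_max−F_min)/2 = 40.25 N; F_m = (F_max+F_min)/2 = 132.75 N
τ_a = K_W·8F_aD/(πd³) = 1.2406 × 9.3213 = 11.564 MPa
τ_m = K_s·8F_mD/(πd³) = 1.0798 × 30.743 = 33.196 MPa
Soderberg: 1/n_f = τ_a/S_se + τ_m/S_sy = 11.564/314 + 33.196/617 = 0.03683 + 0.05380 = 0.090631
n_f = 1/0.090631 = 11.03

11.0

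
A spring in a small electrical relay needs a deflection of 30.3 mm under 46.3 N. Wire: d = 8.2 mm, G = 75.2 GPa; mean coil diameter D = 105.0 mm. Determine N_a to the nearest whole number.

24

Required rate k = F/δ = 46.3/30.3 = 1.5281 N/mm
N_a = Gd⁴/(8D³k) = (75.2×10³ × 8.2⁴)/(8 × 105.0³ × 1.5281)
    = 3.39996e+08 / 1.41513e+07 = 24.03 → 24 coils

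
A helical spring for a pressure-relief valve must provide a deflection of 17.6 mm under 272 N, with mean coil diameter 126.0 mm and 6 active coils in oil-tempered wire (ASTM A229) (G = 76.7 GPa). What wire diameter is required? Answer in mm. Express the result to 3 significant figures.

Required rate k = F/δ = 272/17.6 = 15.455 N/mm
d = (8D³N_a·k / G)^(1/4) = (8·126.0³·6·15.455 / (76.7×10³))^0.25
  = (19347)^0.25 = 11.7938 mm

11.8 mm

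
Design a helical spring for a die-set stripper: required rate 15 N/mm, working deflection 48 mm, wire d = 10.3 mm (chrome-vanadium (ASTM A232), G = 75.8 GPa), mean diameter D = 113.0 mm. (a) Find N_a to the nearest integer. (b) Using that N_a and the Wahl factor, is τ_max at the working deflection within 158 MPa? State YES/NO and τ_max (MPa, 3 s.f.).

N_a = Gd⁴/(8D³k) = (75.8×10³)(10.3⁴)/(8·113.0³·15) = 4.927 → N_a = 5
Actual rate k = Gd⁴/(8D³·5) = 14.782 N/mm
Working load F = kδ = 14.782·48 = 709.52 N
C = 113.0/10.3 = 10.9709; K_W = (4C−1)/(4C−4)+0.615/C = 1.1313
τ_max = K_W·8FD/(πd³) = 1.1313·186.84 = 211.37 MPa
τ_max > 158 MPa → exceeds allowable

(a) 5 coils; (b) NO, τ_max = 211 MPa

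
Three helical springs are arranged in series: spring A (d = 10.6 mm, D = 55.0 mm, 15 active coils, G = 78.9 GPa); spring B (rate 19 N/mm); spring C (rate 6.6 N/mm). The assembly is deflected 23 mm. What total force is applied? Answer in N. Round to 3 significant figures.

103 N

k_A = Gd⁴/(8D³N_a) = (78.9×10³)(10.6⁴)/(8·55.0³·15) = 49.892 N/mm
Series: 1/k_eq = 1/49.892 + 1/19 + 1/6.6 = 0.22419; k_eq = 4.4605 N/mm
F = k_eq·δ = 4.4605·23 = 102.59 N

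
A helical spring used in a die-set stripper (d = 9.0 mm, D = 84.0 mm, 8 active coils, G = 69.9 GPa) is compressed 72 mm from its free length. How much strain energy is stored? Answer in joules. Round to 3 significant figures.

31.3 J

k = Gd⁴/(8D³N_a) = (69.9×10³)(9.0⁴)/(8·84.0³·8) = 12.09 N/mm
U = ½kδ² = 0.5 × 12.09 × 72² = 31338 N·mm = 31.338 J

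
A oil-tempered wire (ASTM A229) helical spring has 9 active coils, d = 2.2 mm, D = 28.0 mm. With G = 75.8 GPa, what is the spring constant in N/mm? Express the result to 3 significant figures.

k = Gd⁴/(8D³N_a) = (75.8×10³ × 2.2⁴) / (8 × 28.0³ × 9)
  = 1.77566e+06 / 1.58054e+06 = 1.1234 N/mm

1.12 N/mm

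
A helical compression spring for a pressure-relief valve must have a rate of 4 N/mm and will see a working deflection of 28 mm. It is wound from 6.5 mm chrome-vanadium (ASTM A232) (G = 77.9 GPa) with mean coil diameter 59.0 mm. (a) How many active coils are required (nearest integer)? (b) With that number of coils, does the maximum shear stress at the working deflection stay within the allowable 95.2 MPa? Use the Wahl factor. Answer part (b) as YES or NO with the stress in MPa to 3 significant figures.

N_a = Gd⁴/(8D³k) = (77.9×10³)(6.5⁴)/(8·59.0³·4) = 21.16 → N_a = 21
Actual rate k = Gd⁴/(8D³·21) = 4.0302 N/mm
Working load F = kδ = 4.0302·28 = 112.85 N
C = 59.0/6.5 = 9.0769; K_W = (4C−1)/(4C−4)+0.615/C = 1.1606
τ_max = K_W·8FD/(πd³) = 1.1606·61.736 = 71.651 MPa
τ_max ≤ 95.2 MPa → acceptable

(a) 21 coils; (b) YES, τ_max = 71.7 MPa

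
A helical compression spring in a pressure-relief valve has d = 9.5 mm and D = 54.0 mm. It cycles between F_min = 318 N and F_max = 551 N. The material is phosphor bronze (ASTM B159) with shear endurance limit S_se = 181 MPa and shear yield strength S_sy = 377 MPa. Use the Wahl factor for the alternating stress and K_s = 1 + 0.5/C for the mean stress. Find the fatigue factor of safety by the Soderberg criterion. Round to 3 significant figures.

C = D/d = 54.0/9.5 = 5.6842; K_W = (4C−1)/(4C−4)+0.615/C = 1.2683; K_s = 1+0.5/C = 1.0880
F_a = (F_max−F_min)/2 = 116.5 N; F_m = (F_max+F_min)/2 = 434.5 N
τ_a = K_W·8F_aD/(πd³) = 1.2683 × 18.685 = 23.698 MPa
τ_m = K_s·8F_mD/(πd³) = 1.0880 × 69.687 = 75.817 MPa
Soderberg: 1/n_f = τ_a/S_se + τ_m/S_sy = 23.698/181 + 75.817/377 = 0.13093 + 0.20111 = 0.33203
n_f = 1/0.33203 = 3.012

3.01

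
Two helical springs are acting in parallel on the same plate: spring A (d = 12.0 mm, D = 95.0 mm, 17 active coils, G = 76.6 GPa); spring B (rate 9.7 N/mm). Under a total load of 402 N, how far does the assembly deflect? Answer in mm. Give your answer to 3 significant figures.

k_A = Gd⁴/(8D³N_a) = (76.6×10³)(12.0⁴)/(8·95.0³·17) = 13.622 N/mm
Parallel: k_eq = 13.622 + 9.7 = 23.322 N/mm
δ = F/k_eq = 402/23.322 = 17.237 mm

17.2 mm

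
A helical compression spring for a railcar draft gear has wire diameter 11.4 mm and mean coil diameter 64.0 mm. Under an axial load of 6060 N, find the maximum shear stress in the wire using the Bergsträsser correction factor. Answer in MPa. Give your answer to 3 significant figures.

Spring index C = D/d = 64.0/11.4 = 5.6140
K_B = (4C+2)/(4C−3) = 24.456/19.456 = 1.2570
τ₀ = 8FD/(πd³) = 8·6060·64.0/(π·11.4³) = 3.10272e+06/4654.4 = 666.62 MPa
τ_max = K·τ₀ = 1.2570 × 666.62 = 837.93 MPa

838 MPa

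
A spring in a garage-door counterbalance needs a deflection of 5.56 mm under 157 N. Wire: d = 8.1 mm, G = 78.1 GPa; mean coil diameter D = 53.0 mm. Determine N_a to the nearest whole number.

Required rate k = F/δ = 157/5.56 = 28.237 N/mm
N_a = Gd⁴/(8D³k) = (78.1×10³ × 8.1⁴)/(8 × 53.0³ × 28.237)
    = 3.36195e+08 / 3.36312e+07 = 9.997 → 10 coils

10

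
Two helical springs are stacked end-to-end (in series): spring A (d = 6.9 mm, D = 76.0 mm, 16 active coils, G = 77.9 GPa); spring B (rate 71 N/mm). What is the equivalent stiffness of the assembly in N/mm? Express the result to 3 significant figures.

3.01 N/mm

k_A = Gd⁴/(8D³N_a) = (77.9×10³)(6.9⁴)/(8·76.0³·16) = 3.1426 N/mm
Series: 1/k_eq = 1/3.1426 + 1/71 = 0.3323; k_eq = 3.0094 N/mm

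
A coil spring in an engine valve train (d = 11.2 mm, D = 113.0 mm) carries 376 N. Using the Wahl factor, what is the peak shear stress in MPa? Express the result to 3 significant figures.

88.1 MPa

Spring index C = D/d = 113.0/11.2 = 10.0893
K_W = (4C−1)/(4C−4) + 0.615/C = 39.357/36.357 + 0.0610 = 1.1435
τ₀ = 8FD/(πd³) = 8·376·113.0/(π·11.2³) = 339904/4413.7 = 77.011 MPa
τ_max = K·τ₀ = 1.1435 × 77.011 = 88.06 MPa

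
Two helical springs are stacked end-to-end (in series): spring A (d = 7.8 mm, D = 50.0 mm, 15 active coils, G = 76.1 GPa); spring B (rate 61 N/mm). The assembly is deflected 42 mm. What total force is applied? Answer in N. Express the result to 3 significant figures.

k_A = Gd⁴/(8D³N_a) = (76.1×10³)(7.8⁴)/(8·50.0³·15) = 18.779 N/mm
Series: 1/k_eq = 1/18.779 + 1/61 = 0.069644; k_eq = 14.359 N/mm
F = k_eq·δ = 14.359·42 = 603.06 N

603 N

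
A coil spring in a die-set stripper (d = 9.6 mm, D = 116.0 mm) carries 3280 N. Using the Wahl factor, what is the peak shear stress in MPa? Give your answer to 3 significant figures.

1220 MPa

Spring index C = D/d = 116.0/9.6 = 12.0833
K_W = (4C−1)/(4C−4) + 0.615/C = 47.333/44.333 + 0.0509 = 1.1186
τ₀ = 8FD/(πd³) = 8·3280·116.0/(π·9.6³) = 3.04384e+06/2779.5 = 1095.1 MPa
τ_max = K·τ₀ = 1.1186 × 1095.1 = 1225 MPa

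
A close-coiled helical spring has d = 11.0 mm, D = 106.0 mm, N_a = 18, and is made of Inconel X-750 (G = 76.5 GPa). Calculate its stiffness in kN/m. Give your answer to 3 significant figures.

6.53 kN/m

k = Gd⁴/(8D³N_a) = (76.5×10³ × 11.0⁴) / (8 × 106.0³ × 18)
  = 1.12004e+09 / 1.71506e+08 = 6.5306 N/mm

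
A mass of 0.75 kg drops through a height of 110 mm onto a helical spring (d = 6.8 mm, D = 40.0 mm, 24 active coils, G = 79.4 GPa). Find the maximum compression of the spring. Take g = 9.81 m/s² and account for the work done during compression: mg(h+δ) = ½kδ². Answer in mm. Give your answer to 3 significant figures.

11.4 mm

k = Gd⁴/(8D³N_a) = (79.4×10³)(6.8⁴)/(8·40.0³·24) = 13.816 N/mm
W = mg = 0.75 × 9.81 = 7.3575 N
½kδ² − Wδ − Wh = 0 → δ = (W + √(W² + 2kWh))/k
δ = (7.3575 + √(54.133 + 22362.9))/13.816 = (7.3575 + 149.72)/13.816 = 11.37 mm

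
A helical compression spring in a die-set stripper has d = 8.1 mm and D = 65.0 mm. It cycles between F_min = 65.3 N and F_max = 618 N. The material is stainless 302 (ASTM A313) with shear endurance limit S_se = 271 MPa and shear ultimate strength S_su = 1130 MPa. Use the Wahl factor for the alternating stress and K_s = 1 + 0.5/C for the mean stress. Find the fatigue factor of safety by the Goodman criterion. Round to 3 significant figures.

C = D/d = 65.0/8.1 = 8.0247; K_W = (4C−1)/(4C−4)+0.615/C = 1.1834; K_s = 1+0.5/C = 1.0623
F_a = (F_max−F_min)/2 = 276.35 N; F_m = (F_max+F_min)/2 = 341.65 N
τ_a = K_W·8F_aD/(πd³) = 1.1834 × 86.071 = 101.86 MPa
τ_m = K_s·8F_mD/(πd³) = 1.0623 × 106.41 = 113.04 MPa
Goodman: 1/n_f = τ_a/S_se + τ_m/S_su = 101.86/271 + 113.04/1130 = 0.37586 + 0.10003 = 0.47589
n_f = 1/0.47589 = 2.101

2.10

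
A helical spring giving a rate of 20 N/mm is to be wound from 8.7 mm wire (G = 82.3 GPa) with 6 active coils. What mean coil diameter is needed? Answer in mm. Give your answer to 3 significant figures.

78.9 mm

D = (Gd⁴/(8N_a·k))^(1/3) = (82.3×10³·8.7⁴/(8·6·20))^(1/3)
  = (491140)^(1/3) = 78.8985 mm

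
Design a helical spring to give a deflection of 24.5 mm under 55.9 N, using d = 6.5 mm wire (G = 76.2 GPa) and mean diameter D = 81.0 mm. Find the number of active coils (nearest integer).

Required rate k = F/δ = 55.9/24.5 = 2.2816 N/mm
N_a = Gd⁴/(8D³k) = (76.2×10³ × 6.5⁴)/(8 × 81.0³ × 2.2816)
    = 1.36022e+08 / 9.70043e+06 = 14.02 → 14 coils

14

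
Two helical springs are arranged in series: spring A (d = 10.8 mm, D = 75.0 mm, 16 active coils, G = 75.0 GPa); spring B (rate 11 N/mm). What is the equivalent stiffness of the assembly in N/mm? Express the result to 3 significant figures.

6.95 N/mm

k_A = Gd⁴/(8D³N_a) = (75.0×10³)(10.8⁴)/(8·75.0³·16) = 18.896 N/mm
Series: 1/k_eq = 1/18.896 + 1/11 = 0.14383; k_eq = 6.9526 N/mm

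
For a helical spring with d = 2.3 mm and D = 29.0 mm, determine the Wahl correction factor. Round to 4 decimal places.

C = D/d = 29.0/2.3 = 12.6087
K_W = (4C−1)/(4C−4) + 0.615/C = 49.435/46.435 + 0.0488 = 1.1134

1.1134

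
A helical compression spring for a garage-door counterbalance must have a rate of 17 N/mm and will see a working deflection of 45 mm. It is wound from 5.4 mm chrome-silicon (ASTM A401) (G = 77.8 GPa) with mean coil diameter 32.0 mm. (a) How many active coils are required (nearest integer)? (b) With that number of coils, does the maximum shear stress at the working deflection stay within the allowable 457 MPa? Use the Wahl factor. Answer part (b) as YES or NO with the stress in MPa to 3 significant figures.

N_a = Gd⁴/(8D³k) = (77.8×10³)(5.4⁴)/(8·32.0³·17) = 14.84 → N_a = 15
Actual rate k = Gd⁴/(8D³·15) = 16.824 N/mm
Working load F = kδ = 16.824·45 = 757.07 N
C = 32.0/5.4 = 5.9259; K_W = (4C−1)/(4C−4)+0.615/C = 1.2560
τ_max = K_W·8FD/(πd³) = 1.2560·391.78 = 492.09 MPa
τ_max > 457 MPa → exceeds allowable

(a) 15 coils; (b) NO, τ_max = 492 MPa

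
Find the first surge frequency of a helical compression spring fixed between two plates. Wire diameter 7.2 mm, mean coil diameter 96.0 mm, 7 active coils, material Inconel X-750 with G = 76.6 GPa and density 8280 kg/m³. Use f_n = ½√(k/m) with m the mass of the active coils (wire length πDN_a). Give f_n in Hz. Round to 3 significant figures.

k = Gd⁴/(8D³N_a) = (76.6×10³)(7.2⁴)/(8·96.0³·7) = 4.1549 N/mm = 4154.9 N/m
Wire length L = πDN_a = π·96.0·7 = 2111.2 mm
m = ρ·(πd²/4)·L = 8280 × 40.715×10⁻⁶ m² × 2.1112 m = 0.71171 kg
f_n = ½√(k/m) = 0.5·√(4154.9/0.71171) = 0.5·√(5837.8) = 38.203 Hz

38.2 Hz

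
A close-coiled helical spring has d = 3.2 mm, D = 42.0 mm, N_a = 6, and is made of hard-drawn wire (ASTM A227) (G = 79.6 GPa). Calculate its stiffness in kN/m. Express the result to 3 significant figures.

k = Gd⁴/(8D³N_a) = (79.6×10³ × 3.2⁴) / (8 × 42.0³ × 6)
  = 8.34666e+06 / 3.55622e+06 = 2.3471 N/mm

2.35 kN/m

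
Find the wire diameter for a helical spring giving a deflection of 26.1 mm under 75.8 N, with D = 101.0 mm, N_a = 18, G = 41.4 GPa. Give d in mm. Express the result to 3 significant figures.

Required rate k = F/δ = 75.8/26.1 = 2.9042 N/mm
d = (8D³N_a·k / G)^(1/4) = (8·101.0³·18·2.9042 / (41.4×10³))^0.25
  = (10408)^0.25 = 10.1004 mm

10.1 mm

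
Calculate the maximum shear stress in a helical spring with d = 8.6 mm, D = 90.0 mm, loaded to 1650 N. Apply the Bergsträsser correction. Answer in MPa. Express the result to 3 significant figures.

Spring index C = D/d = 90.0/8.6 = 10.4651
K_B = (4C+2)/(4C−3) = 43.860/38.860 = 1.1287
τ₀ = 8FD/(πd³) = 8·1650·90.0/(π·8.6³) = 1.188e+06/1998.2 = 594.53 MPa
τ_max = K·τ₀ = 1.1287 × 594.53 = 671.02 MPa

671 MPa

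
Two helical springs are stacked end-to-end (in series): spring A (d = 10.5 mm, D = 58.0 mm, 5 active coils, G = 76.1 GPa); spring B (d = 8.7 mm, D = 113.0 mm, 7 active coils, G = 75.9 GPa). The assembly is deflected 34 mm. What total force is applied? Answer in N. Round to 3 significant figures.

175 N

k_A = Gd⁴/(8D³N_a) = (76.1×10³)(10.5⁴)/(8·58.0³·5) = 118.52 N/mm
k_B = Gd⁴/(8D³N_a) = (75.9×10³)(8.7⁴)/(8·113.0³·7) = 5.3814 N/mm
Series: 1/k_eq = 1/118.52 + 1/5.3814 = 0.19426; k_eq = 5.1477 N/mm
F = k_eq·δ = 5.1477·34 = 175.02 N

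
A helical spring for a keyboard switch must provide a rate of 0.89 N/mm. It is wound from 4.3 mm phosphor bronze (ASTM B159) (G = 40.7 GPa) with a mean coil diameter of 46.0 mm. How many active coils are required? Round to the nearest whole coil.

20

N_a = Gd⁴/(8D³k) = (40.7×10³ × 4.3⁴)/(8 × 46.0³ × 0.89)
    = 1.39145e+07 / 693032 = 20.08 → 20 coils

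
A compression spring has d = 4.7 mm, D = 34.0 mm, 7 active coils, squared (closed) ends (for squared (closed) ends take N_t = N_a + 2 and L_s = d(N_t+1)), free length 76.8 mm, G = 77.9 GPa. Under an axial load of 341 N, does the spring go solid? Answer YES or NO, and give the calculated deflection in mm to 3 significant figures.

k = Gd⁴/(8D³N_a) = (77.9×10³)(4.7⁴)/(8·34.0³·7) = 17.27 N/mm
N_t = 9; L_s = 4.7·10 = 47 mm; δ_solid = L₀ − L_s = 76.8 − 47 = 29.8 mm
δ = F/k = 341/17.27 = 19.745 mm
δ < δ_solid → spring does not go solid

NO, δ = 19.7 mm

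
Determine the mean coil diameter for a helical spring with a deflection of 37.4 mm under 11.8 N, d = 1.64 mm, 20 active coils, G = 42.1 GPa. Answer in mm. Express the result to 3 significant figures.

18.2 mm

Required rate k = F/δ = 11.8/37.4 = 0.31551 N/mm
D = (Gd⁴/(8N_a·k))^(1/3) = (42.1×10³·1.64⁴/(8·20·0.31551))^(1/3)
  = (6032.91)^(1/3) = 18.2044 mm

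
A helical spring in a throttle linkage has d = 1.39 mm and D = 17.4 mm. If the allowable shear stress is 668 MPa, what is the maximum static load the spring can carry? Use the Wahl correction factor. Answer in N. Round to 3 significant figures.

36.3 N

C = D/d = 17.4/1.39 = 12.5180
K_W = (4C−1)/(4C−4) + 0.615/C = 49.072/46.072 + 0.0491 = 1.1142
τ_max = K·8FD/(πd³) → F_max = τ_allow·πd³/(8DK)
F_max = 668·π·1.39³/(8·17.4·1.1142) = 5636/155.1 = 36.337 N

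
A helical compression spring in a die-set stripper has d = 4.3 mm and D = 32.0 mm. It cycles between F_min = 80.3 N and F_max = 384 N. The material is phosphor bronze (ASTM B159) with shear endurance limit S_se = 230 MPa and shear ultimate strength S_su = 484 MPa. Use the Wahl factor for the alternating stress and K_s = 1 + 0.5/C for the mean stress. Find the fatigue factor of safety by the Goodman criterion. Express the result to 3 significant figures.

C = D/d = 32.0/4.3 = 7.4419; K_W = (4C−1)/(4C−4)+0.615/C = 1.1991; K_s = 1+0.5/C = 1.0672
F_a = (F_max−F_min)/2 = 151.85 N; F_m = (F_max+F_min)/2 = 232.15 N
τ_a = K_W·8F_aD/(πd³) = 1.1991 × 155.63 = 186.61 MPa
τ_m = K_s·8F_mD/(πd³) = 1.0672 × 237.93 = 253.92 MPa
Goodman: 1/n_f = τ_a/S_se + τ_m/S_su = 186.61/230 + 253.92/484 = 0.81136 + 0.52462 = 1.336
n_f = 1/1.336 = 0.7485

0.749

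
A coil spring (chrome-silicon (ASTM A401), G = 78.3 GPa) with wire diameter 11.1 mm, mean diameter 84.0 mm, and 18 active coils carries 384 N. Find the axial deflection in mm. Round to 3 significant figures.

27.6 mm

k = Gd⁴/(8D³N_a) = (78.3×10³)(11.1⁴)/(8·84.0³·18) = 13.927 N/mm
δ = F/k = 384 / 13.927 = 27.573 mm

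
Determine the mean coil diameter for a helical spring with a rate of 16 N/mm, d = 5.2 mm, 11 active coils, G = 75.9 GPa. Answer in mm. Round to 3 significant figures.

D = (Gd⁴/(8N_a·k))^(1/3) = (75.9×10³·5.2⁴/(8·11·16))^(1/3)
  = (39414.2)^(1/3) = 34.0317 mm

34.0 mm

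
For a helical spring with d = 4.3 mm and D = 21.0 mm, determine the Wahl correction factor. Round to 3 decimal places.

1.319

C = D/d = 21.0/4.3 = 4.8837
K_W = (4C−1)/(4C−4) + 0.615/C = 18.535/15.535 + 0.1259 = 1.3190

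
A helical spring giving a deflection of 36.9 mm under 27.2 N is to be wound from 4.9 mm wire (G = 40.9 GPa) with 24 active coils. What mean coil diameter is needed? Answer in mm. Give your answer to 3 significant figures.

Required rate k = F/δ = 27.2/36.9 = 0.73713 N/mm
D = (Gd⁴/(8N_a·k))^(1/3) = (40.9×10³·4.9⁴/(8·24·0.73713))^(1/3)
  = (166596)^(1/3) = 55.0243 mm

55.0 mm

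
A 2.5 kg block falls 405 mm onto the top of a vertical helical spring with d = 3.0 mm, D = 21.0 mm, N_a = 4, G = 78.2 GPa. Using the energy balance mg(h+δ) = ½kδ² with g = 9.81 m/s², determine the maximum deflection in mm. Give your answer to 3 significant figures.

31.7 mm

k = Gd⁴/(8D³N_a) = (78.2×10³)(3.0⁴)/(8·21.0³·4) = 21.374 N/mm
W = mg = 2.5 × 9.81 = 24.525 N
½kδ² − Wδ − Wh = 0 → δ = (W + √(W² + 2kWh))/k
δ = (24.525 + √(601.48 + 424598))/21.374 = (24.525 + 652.07)/21.374 = 31.655 mm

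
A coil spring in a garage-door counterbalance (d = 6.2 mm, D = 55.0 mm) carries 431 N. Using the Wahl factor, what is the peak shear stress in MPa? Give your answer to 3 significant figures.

295 MPa

Spring index C = D/d = 55.0/6.2 = 8.8710
K_W = (4C−1)/(4C−4) + 0.615/C = 34.484/31.484 + 0.0693 = 1.1646
τ₀ = 8FD/(πd³) = 8·431·55.0/(π·6.2³) = 189640/748.73 = 253.28 MPa
τ_max = K·τ₀ = 1.1646 × 253.28 = 294.98 MPa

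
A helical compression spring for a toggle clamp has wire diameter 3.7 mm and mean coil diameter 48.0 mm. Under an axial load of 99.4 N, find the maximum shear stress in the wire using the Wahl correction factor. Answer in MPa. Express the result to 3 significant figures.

Spring index C = D/d = 48.0/3.7 = 12.9730
K_W = (4C−1)/(4C−4) + 0.615/C = 50.892/47.892 + 0.0474 = 1.1100
τ₀ = 8FD/(πd³) = 8·99.4·48.0/(π·3.7³) = 38169.6/159.13 = 239.86 MPa
τ_max = K·τ₀ = 1.1100 × 239.86 = 266.26 MPa

266 MPa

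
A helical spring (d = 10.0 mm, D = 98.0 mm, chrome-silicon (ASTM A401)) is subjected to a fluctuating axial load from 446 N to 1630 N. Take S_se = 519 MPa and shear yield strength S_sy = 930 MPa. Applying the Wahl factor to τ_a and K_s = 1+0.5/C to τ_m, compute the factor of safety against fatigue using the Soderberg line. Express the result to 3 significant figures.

C = D/d = 98.0/10.0 = 9.8000; K_W = (4C−1)/(4C−4)+0.615/C = 1.1480; K_s = 1+0.5/C = 1.0510
F_a = (F_max−F_min)/2 = 592 N; F_m = (F_max+F_min)/2 = 1038 N
τ_a = K_W·8F_aD/(πd³) = 1.1480 × 147.74 = 169.6 MPa
τ_m = K_s·8F_mD/(πd³) = 1.0510 × 259.04 = 272.25 MPa
Soderberg: 1/n_f = τ_a/S_se + τ_m/S_sy = 169.6/519 + 272.25/930 = 0.32678 + 0.29275 = 0.61953
n_f = 1/0.61953 = 1.614

1.61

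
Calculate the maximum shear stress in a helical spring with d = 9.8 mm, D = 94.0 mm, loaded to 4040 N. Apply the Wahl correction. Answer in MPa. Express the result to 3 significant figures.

Spring index C = D/d = 94.0/9.8 = 9.5918
K_W = (4C−1)/(4C−4) + 0.615/C = 37.367/34.367 + 0.0641 = 1.1514
τ₀ = 8FD/(πd³) = 8·4040·94.0/(π·9.8³) = 3.03808e+06/2956.8 = 1027.5 MPa
τ_max = K·τ₀ = 1.1514 × 1027.5 = 1183 MPa

1180 MPa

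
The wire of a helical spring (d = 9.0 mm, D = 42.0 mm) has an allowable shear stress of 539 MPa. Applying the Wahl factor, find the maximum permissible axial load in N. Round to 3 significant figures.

C = D/d = 42.0/9.0 = 4.6667
K_W = (4C−1)/(4C−4) + 0.615/C = 17.667/14.667 + 0.1318 = 1.3363
τ_max = K·8FD/(πd³) → F_max = τ_allow·πd³/(8DK)
F_max = 539·π·9.0³/(8·42.0·1.3363) = 1.2344e+06/449.01 = 2749.2 N

2750 N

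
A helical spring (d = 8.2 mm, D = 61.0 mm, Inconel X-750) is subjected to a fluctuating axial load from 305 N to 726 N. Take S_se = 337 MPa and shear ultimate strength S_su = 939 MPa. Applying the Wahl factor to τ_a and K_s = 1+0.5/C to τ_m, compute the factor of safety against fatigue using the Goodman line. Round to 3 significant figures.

2.66

C = D/d = 61.0/8.2 = 7.4390; K_W = (4C−1)/(4C−4)+0.615/C = 1.1991; K_s = 1+0.5/C = 1.0672
F_a = (F_max−F_min)/2 = 210.5 N; F_m = (F_max+F_min)/2 = 515.5 N
τ_a = K_W·8F_aD/(πd³) = 1.1991 × 59.304 = 71.114 MPa
τ_m = K_s·8F_mD/(πd³) = 1.0672 × 145.23 = 154.99 MPa
Goodman: 1/n_f = τ_a/S_se + τ_m/S_su = 71.114/337 + 154.99/939 = 0.21102 + 0.16506 = 0.37608
n_f = 1/0.37608 = 2.659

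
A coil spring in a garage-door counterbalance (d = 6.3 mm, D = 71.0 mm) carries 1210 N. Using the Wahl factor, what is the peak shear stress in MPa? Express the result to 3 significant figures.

Spring index C = D/d = 71.0/6.3 = 11.2698
K_W = (4C−1)/(4C−4) + 0.615/C = 44.079/41.079 + 0.0546 = 1.1276
τ₀ = 8FD/(πd³) = 8·1210·71.0/(π·6.3³) = 687280/785.55 = 874.91 MPa
τ_max = K·τ₀ = 1.1276 × 874.91 = 986.55 MPa

987 MPa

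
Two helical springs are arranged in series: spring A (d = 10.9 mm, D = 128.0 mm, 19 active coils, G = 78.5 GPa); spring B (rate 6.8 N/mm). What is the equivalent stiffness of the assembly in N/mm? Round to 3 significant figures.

k_A = Gd⁴/(8D³N_a) = (78.5×10³)(10.9⁴)/(8·128.0³·19) = 3.4762 N/mm
Series: 1/k_eq = 1/3.4762 + 1/6.8 = 0.43473; k_eq = 2.3003 N/mm

2.30 N/mm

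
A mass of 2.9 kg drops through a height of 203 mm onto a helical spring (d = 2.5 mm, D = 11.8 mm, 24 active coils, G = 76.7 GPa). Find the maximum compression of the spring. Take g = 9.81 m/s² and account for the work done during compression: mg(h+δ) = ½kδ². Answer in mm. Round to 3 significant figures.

k = Gd⁴/(8D³N_a) = (76.7×10³)(2.5⁴)/(8·11.8³·24) = 9.4975 N/mm
W = mg = 2.9 × 9.81 = 28.449 N
½kδ² − Wδ − Wh = 0 → δ = (W + √(W² + 2kWh))/k
δ = (28.449 + √(809.35 + 109699))/9.4975 = (28.449 + 332.43)/9.4975 = 37.997 mm

38.0 mm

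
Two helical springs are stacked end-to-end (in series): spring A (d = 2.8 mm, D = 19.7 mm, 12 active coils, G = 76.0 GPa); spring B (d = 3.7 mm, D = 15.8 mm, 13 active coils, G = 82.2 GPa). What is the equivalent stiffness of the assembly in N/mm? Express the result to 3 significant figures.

5.44 N/mm

k_A = Gd⁴/(8D³N_a) = (76.0×10³)(2.8⁴)/(8·19.7³·12) = 6.3647 N/mm
k_B = Gd⁴/(8D³N_a) = (82.2×10³)(3.7⁴)/(8·15.8³·13) = 37.556 N/mm
Series: 1/k_eq = 1/6.3647 + 1/37.556 = 0.18374; k_eq = 5.4423 N/mm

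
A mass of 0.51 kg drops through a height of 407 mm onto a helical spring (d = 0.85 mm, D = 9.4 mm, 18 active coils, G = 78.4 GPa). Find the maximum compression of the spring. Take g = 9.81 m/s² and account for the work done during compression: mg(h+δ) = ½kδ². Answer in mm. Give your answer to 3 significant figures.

k = Gd⁴/(8D³N_a) = (78.4×10³)(0.85⁴)/(8·9.4³·18) = 0.34217 N/mm
W = mg = 0.51 × 9.81 = 5.0031 N
½kδ² − Wδ − Wh = 0 → δ = (W + √(W² + 2kWh))/k
δ = (5.0031 + √(25.031 + 1393.51))/0.34217 = (5.0031 + 37.663)/0.34217 = 124.69 mm

125 mm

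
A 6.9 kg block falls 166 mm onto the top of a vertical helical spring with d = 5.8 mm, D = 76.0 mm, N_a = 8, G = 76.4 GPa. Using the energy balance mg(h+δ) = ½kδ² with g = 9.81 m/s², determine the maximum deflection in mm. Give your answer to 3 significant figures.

110 mm

k = Gd⁴/(8D³N_a) = (76.4×10³)(5.8⁴)/(8·76.0³·8) = 3.0774 N/mm
W = mg = 6.9 × 9.81 = 67.689 N
½kδ² − Wδ − Wh = 0 → δ = (W + √(W² + 2kWh))/k
δ = (67.689 + √(4581.8 + 69157.7))/3.0774 = (67.689 + 271.55)/3.0774 = 110.24 mm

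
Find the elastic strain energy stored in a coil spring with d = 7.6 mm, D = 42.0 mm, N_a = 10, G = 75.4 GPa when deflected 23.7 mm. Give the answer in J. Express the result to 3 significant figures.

k = Gd⁴/(8D³N_a) = (75.4×10³)(7.6⁴)/(8·42.0³·10) = 42.441 N/mm
U = ½kδ² = 0.5 × 42.441 × 23.7² = 11919 N·mm = 11.919 J

11.9 J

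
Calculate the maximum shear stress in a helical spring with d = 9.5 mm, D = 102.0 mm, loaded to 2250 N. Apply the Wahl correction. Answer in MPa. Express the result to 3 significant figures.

773 MPa

Spring index C = D/d = 102.0/9.5 = 10.7368
K_W = (4C−1)/(4C−4) + 0.615/C = 41.947/38.947 + 0.0573 = 1.1343
τ₀ = 8FD/(πd³) = 8·2250·102.0/(π·9.5³) = 1.836e+06/2693.5 = 681.64 MPa
τ_max = K·τ₀ = 1.1343 × 681.64 = 773.18 MPa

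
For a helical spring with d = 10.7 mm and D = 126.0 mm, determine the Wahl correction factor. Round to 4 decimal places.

1.1218

C = D/d = 126.0/10.7 = 11.7757
K_W = (4C−1)/(4C−4) + 0.615/C = 46.103/43.103 + 0.0522 = 1.1218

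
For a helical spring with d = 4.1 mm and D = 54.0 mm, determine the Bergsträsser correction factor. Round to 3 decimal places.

1.101

C = D/d = 54.0/4.1 = 13.1707
K_B = (4C+2)/(4C−3) = 54.683/49.683 = 1.1006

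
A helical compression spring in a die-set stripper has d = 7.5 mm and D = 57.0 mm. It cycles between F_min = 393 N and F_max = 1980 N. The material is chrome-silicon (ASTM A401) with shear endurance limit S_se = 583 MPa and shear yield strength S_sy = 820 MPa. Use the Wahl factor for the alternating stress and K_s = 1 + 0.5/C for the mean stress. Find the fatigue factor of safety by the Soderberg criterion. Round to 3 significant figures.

0.917

C = D/d = 57.0/7.5 = 7.6000; K_W = (4C−1)/(4C−4)+0.615/C = 1.1946; K_s = 1+0.5/C = 1.0658
F_a = (F_max−F_min)/2 = 793.5 N; F_m = (F_max+F_min)/2 = 1186.5 N
τ_a = K_W·8F_aD/(πd³) = 1.1946 × 273.01 = 326.13 MPa
τ_m = K_s·8F_mD/(πd³) = 1.0658 × 408.22 = 435.08 MPa
Soderberg: 1/n_f = τ_a/S_se + τ_m/S_sy = 326.13/583 + 435.08/820 = 0.55939 + 0.53059 = 1.09
n_f = 1/1.09 = 0.9174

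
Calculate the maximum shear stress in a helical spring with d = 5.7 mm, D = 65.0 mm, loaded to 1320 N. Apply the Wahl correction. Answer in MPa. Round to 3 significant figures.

1330 MPa

Spring index C = D/d = 65.0/5.7 = 11.4035
K_W = (4C−1)/(4C−4) + 0.615/C = 44.614/41.614 + 0.0539 = 1.1260
τ₀ = 8FD/(πd³) = 8·1320·65.0/(π·5.7³) = 686400/581.8 = 1179.8 MPa
τ_max = K·τ₀ = 1.1260 × 1179.8 = 1328.5 MPa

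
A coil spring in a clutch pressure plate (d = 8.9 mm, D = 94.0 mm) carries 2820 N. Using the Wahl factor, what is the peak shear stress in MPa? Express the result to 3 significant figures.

Spring index C = D/d = 94.0/8.9 = 10.5618
K_W = (4C−1)/(4C−4) + 0.615/C = 41.247/38.247 + 0.0582 = 1.1367
τ₀ = 8FD/(πd³) = 8·2820·94.0/(π·8.9³) = 2.12064e+06/2214.7 = 957.52 MPa
τ_max = K·τ₀ = 1.1367 × 957.52 = 1088.4 MPa

1090 MPa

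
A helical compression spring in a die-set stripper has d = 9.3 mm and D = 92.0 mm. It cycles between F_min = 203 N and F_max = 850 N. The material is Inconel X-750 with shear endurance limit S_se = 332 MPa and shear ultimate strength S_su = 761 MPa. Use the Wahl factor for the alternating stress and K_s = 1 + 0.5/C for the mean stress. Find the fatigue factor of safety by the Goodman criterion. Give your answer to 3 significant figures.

C = D/d = 92.0/9.3 = 9.8925; K_W = (4C−1)/(4C−4)+0.615/C = 1.1465; K_s = 1+0.5/C = 1.0505
F_a = (F_max−F_min)/2 = 323.5 N; F_m = (F_max+F_min)/2 = 526.5 N
τ_a = K_W·8F_aD/(πd³) = 1.1465 × 94.222 = 108.03 MPa
τ_m = K_s·8F_mD/(πd³) = 1.0505 × 153.35 = 161.1 MPa
Goodman: 1/n_f = τ_a/S_se + τ_m/S_su = 108.03/332 + 161.1/761 = 0.32538 + 0.21169 = 0.53707
n_f = 1/0.53707 = 1.862

1.86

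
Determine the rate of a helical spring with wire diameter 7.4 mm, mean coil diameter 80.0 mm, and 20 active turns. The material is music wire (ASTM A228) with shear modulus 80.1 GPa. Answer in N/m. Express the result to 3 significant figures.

k = Gd⁴/(8D³N_a) = (80.1×10³ × 7.4⁴) / (8 × 80.0³ × 20)
  = 2.40192e+08 / 8.192e+07 = 2.932 N/mm = 2932 N/m

2930 N/m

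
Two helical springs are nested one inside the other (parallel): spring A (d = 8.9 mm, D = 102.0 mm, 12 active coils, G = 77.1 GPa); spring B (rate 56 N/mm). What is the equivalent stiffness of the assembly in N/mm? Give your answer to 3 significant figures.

60.7 N/mm

k_A = Gd⁴/(8D³N_a) = (77.1×10³)(8.9⁴)/(8·102.0³·12) = 4.7483 N/mm
Parallel: k_eq = 4.7483 + 56 = 60.748 N/mm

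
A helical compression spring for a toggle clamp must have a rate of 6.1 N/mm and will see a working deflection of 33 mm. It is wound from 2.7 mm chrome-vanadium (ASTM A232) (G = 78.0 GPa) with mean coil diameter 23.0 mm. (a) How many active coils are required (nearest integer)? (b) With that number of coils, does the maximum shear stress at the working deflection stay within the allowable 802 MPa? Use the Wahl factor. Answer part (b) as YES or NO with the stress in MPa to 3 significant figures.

(a) 7 coils; (b) YES, τ_max = 700 MPa

N_a = Gd⁴/(8D³k) = (78.0×10³)(2.7⁴)/(8·23.0³·6.1) = 6.981 → N_a = 7
Actual rate k = Gd⁴/(8D³·7) = 6.0838 N/mm
Working load F = kδ = 6.0838·33 = 200.77 N
C = 23.0/2.7 = 8.5185; K_W = (4C−1)/(4C−4)+0.615/C = 1.1719
τ_max = K_W·8FD/(πd³) = 1.1719·597.4 = 700.13 MPa
τ_max ≤ 802 MPa → acceptable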